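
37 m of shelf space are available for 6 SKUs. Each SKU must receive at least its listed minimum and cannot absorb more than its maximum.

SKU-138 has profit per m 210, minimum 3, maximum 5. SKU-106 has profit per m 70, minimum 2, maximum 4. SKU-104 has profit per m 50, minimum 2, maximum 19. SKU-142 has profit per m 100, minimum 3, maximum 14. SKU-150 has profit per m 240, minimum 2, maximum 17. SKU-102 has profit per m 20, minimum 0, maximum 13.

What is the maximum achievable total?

Meeting every minimum uses 3+2+2+3+2+0 = 12 m, leaving 25.
Rank by profit per m: SKU-150 240 > SKU-138 210 > SKU-142 100 > SKU-106 70 > SKU-104 50 > SKU-102 20.
SKU-150: +15 to 17 (cap) → 10 left.
SKU-138: +2 to 5 (cap) → 8 left.
Only 8 left; SKU-142 takes them to reach 11.
Total = 210×5 + 70×2 + 50×2 + 100×11 + 240×17 = 6470.

6470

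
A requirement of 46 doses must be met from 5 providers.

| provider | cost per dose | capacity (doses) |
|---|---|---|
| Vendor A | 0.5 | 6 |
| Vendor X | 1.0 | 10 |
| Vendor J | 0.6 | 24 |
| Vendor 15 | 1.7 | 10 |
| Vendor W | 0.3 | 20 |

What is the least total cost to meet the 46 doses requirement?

21

Fill from the cheapest provider first.
Take 20 from Vendor W at 0.3 — need 26 more.
Vendor A at 0.5: take all 6 doses — 20 still needed.
Vendor J (0.6): take the remaining 20 — done.
Vendor X, Vendor 15: unused.
Cost = 20×0.3 + 6×0.5 + 20×0.6 = 21.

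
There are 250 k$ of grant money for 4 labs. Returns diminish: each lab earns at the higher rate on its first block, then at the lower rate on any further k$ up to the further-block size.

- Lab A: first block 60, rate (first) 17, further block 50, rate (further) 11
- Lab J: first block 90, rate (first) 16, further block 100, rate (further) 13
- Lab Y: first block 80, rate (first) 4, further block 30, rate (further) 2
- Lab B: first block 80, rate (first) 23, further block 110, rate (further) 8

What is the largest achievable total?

4560

Rank every tier by rate: Lab B/tier1 23 > Lab A/tier1 17 > Lab J/tier1 16 > Lab J/tier2 13 > Lab A/tier2 11 > Lab B/tier2 8 > Lab Y/tier1 4 > Lab Y/tier2 2.
Lab B/tier1 (23): +80 — 170 left.
Lab A tier1 at 17: fill all 60 — 110 left.
Lab J/tier1 (16): +90 — 20 left.
Lab J tier2 at 13: only 20 left, fill 20.
Total = 23×80 + 17×60 + 16×90 + 13×20 = 4560.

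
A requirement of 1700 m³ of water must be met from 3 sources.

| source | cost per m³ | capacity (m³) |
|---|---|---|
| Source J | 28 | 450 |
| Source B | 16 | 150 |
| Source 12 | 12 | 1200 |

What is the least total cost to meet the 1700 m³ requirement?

Use sources in increasing cost order.
Take 1200 from Source 12 at 12 → need 500 more.
Take 150 from Source B at 16 → need 350 more.
Take 350 from Source J at 28 to finish.
Cost = 1200×12 + 150×16 + 350×28 = 26600.

26600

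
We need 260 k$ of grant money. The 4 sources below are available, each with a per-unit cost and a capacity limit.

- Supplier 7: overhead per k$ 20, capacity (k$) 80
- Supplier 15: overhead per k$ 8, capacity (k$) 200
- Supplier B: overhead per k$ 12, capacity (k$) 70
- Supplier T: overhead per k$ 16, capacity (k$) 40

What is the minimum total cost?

2320

Cheapest first:
Supplier 15 (8): use full 200 ; 60 k$ to go.
Take 60 from Supplier B at 12 to finish.
Supplier T, Supplier 7: unused.
Cost = 200×8 + 60×12 = 2320.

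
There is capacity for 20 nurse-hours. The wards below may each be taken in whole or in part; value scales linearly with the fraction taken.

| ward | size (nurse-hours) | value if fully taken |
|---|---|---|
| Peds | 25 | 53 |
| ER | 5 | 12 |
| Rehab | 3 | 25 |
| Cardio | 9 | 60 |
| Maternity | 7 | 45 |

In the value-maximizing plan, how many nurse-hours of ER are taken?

Rank by value-to-size ratio: Rehab 25/3≈8.33, Cardio 60/9≈6.67, Maternity 45/7≈6.43, ER 12/5≈2.4, Peds 53/25≈2.12.
All 3 nurse-hours of Rehab fit (value 25) — 17 remain.
Cardio: take in full, 9 nurse-hours for value 60 — 8 left.
Take all of Maternity (7 nurse-hours, value 45) — 1 nurse-hours left.
1 nurse-hours left: a 1/5 share of ER gives 12×1/5 = 2.4.

1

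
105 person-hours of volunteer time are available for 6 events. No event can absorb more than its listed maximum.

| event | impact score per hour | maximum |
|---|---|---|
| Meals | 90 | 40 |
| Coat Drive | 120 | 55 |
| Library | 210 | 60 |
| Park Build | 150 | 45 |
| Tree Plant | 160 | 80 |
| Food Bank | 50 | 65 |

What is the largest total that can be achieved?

19800

Highest impact score per hour first: Library 210 > Tree Plant 160 > Park Build 150 > Coat Drive 120 > Meals 90 > Food Bank 50.
Library: +60 to 60 (cap) → 45 left.
Only 45 left; Tree Plant takes them to reach 45.
Total = 210×60 + 160×45 = 19800.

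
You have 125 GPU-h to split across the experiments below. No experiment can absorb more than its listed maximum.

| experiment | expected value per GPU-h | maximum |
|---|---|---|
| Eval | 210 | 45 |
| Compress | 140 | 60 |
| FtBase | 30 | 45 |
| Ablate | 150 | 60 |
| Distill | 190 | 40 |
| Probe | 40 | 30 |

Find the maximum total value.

23050

Highest expected value per GPU-h first: Eval 210 > Distill 190 > Ablate 150 > Compress 140 > Probe 40 > FtBase 30.
Eval takes 45 to reach its cap of 45 → 80 left.
Distill takes 40 to reach its cap of 40 → 40 left.
Ablate has room for 60 but only 40 remain, so it gets 40.
Total = 210×45 + 150×40 + 190×40 = 23050.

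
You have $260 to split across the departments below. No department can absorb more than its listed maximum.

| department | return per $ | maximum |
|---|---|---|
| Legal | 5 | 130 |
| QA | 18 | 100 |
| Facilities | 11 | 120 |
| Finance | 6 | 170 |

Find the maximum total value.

3360

Order the departments by return per $: QA 18 > Facilities 11 > Finance 6 > Legal 5.
QA takes 100 to reach its cap of 100 → 160 left.
Give Facilities 120 to hit its cap of 120 → 40 left.
Finance: +40 (room for 170) → 40. Pool exhausted.
Total = 18×100 + 11×120 + 6×40 = 3360.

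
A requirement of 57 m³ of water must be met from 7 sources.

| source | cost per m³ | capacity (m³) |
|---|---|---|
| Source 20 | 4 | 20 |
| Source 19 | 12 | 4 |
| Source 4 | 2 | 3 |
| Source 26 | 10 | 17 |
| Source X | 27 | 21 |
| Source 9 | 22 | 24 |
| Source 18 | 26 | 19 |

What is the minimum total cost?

Fill from the cheapest source first.
Source 4 (2): use full 3 — 54 m³ to go.
Take 20 from Source 20 at 4 — need 34 more.
Source 26 (10): use full 17 — 17 m³ to go.
Source 19 (12): use full 4 — 13 m³ to go.
Source 9 at 22: take 13 of its 24 — requirement met.
Source 18, Source X: unused.
Cost = 3×2 + 20×4 + 17×10 + 4×12 + 13×22 = 590.

590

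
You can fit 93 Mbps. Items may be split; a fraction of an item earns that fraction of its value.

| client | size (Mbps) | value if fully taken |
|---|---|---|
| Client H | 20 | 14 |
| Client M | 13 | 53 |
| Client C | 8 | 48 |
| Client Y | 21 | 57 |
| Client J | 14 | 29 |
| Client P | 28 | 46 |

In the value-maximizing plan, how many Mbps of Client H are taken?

9

Sort by value density: Client C 48/8≈6, Client M 53/13≈4.08, Client Y 57/21≈2.71, Client J 29/14≈2.07, Client P 46/28≈1.64, Client H 14/20≈0.7.
Take all of Client C (8 Mbps, value 48) — 85 Mbps left.
Client M: take in full, 13 Mbps for value 53 — 72 left.
Client Y: take in full, 21 Mbps for value 57 — 51 left.
All 14 Mbps of Client J fit (value 29) — 37 remain.
Take all of Client P (28 Mbps, value 46) — 9 Mbps left.
Fill the last 9 Mbps with part of Client H: 9/20 of it earns 6.3.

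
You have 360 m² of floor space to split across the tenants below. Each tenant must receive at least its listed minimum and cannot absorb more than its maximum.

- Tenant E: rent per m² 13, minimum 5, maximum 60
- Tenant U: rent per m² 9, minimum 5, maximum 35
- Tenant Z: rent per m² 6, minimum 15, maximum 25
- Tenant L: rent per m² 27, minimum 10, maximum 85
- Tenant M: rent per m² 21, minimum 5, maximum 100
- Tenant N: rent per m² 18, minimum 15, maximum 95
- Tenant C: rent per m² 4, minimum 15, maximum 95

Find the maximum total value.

Meeting every minimum uses 5+5+15+10+5+15+15 = 70 m², leaving 290.
Rank by rent per m²: Tenant L 27 > Tenant M 21 > Tenant N 18 > Tenant E 13 > Tenant U 9 > Tenant Z 6 > Tenant C 4.
Tenant L takes 75 more to reach its cap of 85 → 215 left.
Give Tenant M 95 more to hit its cap of 100 → 120 left.
Give Tenant N 80 more to hit its cap of 95 → 40 left.
Tenant E: +40 (room for 55) → 45. Pool exhausted.
Total = 13×45 + 9×5 + 6×15 + 27×85 + 21×100 + 18×95 + 4×15 = 6885.

6885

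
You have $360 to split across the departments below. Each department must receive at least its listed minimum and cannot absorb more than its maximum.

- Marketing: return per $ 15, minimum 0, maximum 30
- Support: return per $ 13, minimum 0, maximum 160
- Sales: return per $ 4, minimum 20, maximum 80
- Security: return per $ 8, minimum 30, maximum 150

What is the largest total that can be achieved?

Meeting every minimum uses 0+0+20+30 = 50 $, leaving 310.
Rank by return per $: Marketing 15 > Support 13 > Security 8 > Sales 4.
Marketing: +30 to 30 (cap) → 280 left.
Support takes 160 more to reach its cap of 160 → 120 left.
Give Security 120 more to hit its cap of 150 → 0 left.
Total = 15×30 + 13×160 + 4×20 + 8×150 = 3810.

3810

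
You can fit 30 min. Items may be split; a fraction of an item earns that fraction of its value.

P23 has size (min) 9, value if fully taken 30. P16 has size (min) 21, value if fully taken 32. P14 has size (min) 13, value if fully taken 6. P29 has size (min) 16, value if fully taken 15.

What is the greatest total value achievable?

Sort by value density: P23 30/9≈3.33, P16 32/21≈1.52, P29 15/16≈0.938, P14 6/13≈0.462.
All 9 min of P23 fit (value 30) → 21 remain.
All 21 min of P16 fit (value 32) → 0 remain.
Total value = 62.

62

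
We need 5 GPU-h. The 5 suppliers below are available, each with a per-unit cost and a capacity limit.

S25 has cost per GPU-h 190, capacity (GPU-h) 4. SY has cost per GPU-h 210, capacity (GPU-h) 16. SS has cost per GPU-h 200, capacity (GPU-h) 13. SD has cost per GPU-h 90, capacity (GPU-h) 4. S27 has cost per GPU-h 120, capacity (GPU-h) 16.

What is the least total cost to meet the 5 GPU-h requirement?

Fill from the cheapest supplier first.
SD (90): use full 4 — 1 GPU-h to go.
S27 at 120: take 1 of its 16 — requirement met.
S25, SS, SY: unused.
Cost = 4×90 + 1×120 = 480.

480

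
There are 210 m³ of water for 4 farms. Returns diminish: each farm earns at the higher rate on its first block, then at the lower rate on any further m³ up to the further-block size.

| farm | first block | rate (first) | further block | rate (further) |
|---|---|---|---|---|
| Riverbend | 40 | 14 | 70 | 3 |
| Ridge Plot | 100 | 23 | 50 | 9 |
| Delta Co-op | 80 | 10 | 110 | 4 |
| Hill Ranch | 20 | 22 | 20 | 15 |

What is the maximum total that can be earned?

Rank every tier by rate: Ridge Plot/T1 23 > Hill Ranch/T1 22 > Hill Ranch/T2 15 > Riverbend/T1 14 > Delta Co-op/T1 10 > Ridge Plot/T2 9 > Delta Co-op/T2 4 > Riverbend/T2 3.
Ridge Plot T1 at 23: fill all 100 ; 110 left.
Hill Ranch/T1 (22): +20 ; 90 left.
Hill Ranch/T2 (15): +20 ; 70 left.
Riverbend T1 at 14: fill all 40 ; 30 left.
Delta Co-op/T1: +30 of 80 at 10; pool empty.
Total = 23×100 + 22×20 + 15×20 + 14×40 + 10×30 = 3900.

3900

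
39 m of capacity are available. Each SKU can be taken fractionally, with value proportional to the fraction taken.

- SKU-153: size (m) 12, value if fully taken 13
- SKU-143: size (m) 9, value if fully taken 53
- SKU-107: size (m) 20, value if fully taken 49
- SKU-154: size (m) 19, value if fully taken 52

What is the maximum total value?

Sort by value density: SKU-143 53/9≈5.89, SKU-154 52/19≈2.74, SKU-107 49/20≈2.45, SKU-153 13/12≈1.08.
SKU-143: take in full, 9 m for value 53 → 30 left.
SKU-154: take in full, 19 m for value 52 → 11 left.
Fill the last 11 m with part of SKU-107: 11/20 of it earns 26.95.
Total value = 131.95.

131.95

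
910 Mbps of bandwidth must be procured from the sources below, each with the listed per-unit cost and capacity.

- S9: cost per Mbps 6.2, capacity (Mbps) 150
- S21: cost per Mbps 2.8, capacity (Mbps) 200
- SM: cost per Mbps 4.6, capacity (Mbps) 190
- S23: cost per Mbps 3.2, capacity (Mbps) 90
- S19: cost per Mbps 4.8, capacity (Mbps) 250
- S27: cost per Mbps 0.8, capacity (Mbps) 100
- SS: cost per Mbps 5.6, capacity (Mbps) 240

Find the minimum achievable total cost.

3450

Use sources in increasing cost order.
Take 100 from S27 at 0.8 — need 810 more.
S21 (2.8): use full 200 — 610 Mbps to go.
S23 (3.2): use full 90 — 520 Mbps to go.
SM (4.6): use full 190 — 330 Mbps to go.
Take 250 from S19 at 4.8 — need 80 more.
SS at 5.6: take 80 of its 240 — requirement met.
S9: unused.
Cost = 100×0.8 + 200×2.8 + 90×3.2 + 190×4.6 + 250×4.8 + 80×5.6 = 3450.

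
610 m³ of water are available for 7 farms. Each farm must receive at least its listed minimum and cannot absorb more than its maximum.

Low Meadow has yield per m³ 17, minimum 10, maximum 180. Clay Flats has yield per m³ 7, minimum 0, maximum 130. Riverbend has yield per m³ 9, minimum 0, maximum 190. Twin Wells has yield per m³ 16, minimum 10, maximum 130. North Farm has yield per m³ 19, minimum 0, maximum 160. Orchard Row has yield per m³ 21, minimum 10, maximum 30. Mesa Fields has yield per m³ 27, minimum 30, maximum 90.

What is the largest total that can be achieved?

11420

Meeting every minimum uses 10+0+0+10+0+10+30 = 60 m³, leaving 550.
Rank by yield per m³: Mesa Fields 27 > Orchard Row 21 > North Farm 19 > Low Meadow 17 > Twin Wells 16 > Riverbend 9 > Clay Flats 7.
Mesa Fields: +60 to 90 (cap) → 490 left.
Orchard Row: +20 to 30 (cap) → 470 left.
North Farm: +160 to 160 (cap) → 310 left.
Low Meadow: +170 to 180 (cap) → 140 left.
Twin Wells takes 120 more to reach its cap of 130 → 20 left.
Riverbend has room for 190 more but only 20 remain, so it gets 20.
Total = 17×180 + 9×20 + 16×130 + 19×160 + 21×30 + 27×90 = 11420.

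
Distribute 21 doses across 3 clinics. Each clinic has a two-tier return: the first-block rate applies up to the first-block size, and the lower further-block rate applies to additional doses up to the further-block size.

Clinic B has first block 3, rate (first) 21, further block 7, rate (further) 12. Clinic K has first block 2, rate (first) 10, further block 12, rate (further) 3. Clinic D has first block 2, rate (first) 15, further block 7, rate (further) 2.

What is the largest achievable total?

218

Rank every tier by rate: Clinic B/tier1 21 > Clinic D/tier1 15 > Clinic B/tier2 12 > Clinic K/tier1 10 > Clinic K/tier2 3 > Clinic D/tier2 2.
Clinic B/tier1 (21): +3 ; 18 left.
Clinic D/tier1 (15): +2 ; 16 left.
Fill Clinic B tier2 block (7 at 12) ; 9 left.
Fill Clinic K tier1 block (2 at 10) ; 7 left.
7 remain; put them into Clinic K tier2 at 3.
Total = 21×3 + 15×2 + 12×7 + 10×2 + 3×7 = 218.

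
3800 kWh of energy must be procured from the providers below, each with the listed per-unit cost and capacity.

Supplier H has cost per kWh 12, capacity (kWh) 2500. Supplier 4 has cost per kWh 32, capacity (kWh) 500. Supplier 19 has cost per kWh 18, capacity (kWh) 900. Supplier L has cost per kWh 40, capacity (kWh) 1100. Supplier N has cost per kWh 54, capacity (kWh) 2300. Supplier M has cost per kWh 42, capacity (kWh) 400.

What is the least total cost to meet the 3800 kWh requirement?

59000

Cheapest first:
Take 2500 from Supplier H at 12 — need 1300 more.
Supplier 19 at 18: take all 900 kWh — 400 still needed.
Supplier 4 (32): take the remaining 400 — done.
Supplier L, Supplier M, Supplier N: unused.
Cost = 2500×12 + 900×18 + 400×32 = 59000.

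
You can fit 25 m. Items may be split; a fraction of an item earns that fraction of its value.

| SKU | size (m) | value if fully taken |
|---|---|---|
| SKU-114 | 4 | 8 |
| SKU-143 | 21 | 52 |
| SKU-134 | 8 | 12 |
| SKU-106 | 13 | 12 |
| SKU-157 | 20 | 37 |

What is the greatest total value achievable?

Best value per unit of size first: SKU-143 52/21≈2.48, SKU-114 8/4≈2, SKU-157 37/20≈1.85, SKU-134 12/8≈1.5, SKU-106 12/13≈0.923.
Take all of SKU-143 (21 m, value 52) ; 4 m left.
Take all of SKU-114 (4 m, value 8) ; 0 m left.
Total value = 60.

60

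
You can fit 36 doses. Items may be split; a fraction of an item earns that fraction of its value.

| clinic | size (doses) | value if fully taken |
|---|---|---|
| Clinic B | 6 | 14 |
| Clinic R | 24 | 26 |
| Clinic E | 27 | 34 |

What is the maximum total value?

51.25

Rank by value-to-size ratio: Clinic B 14/6≈2.33, Clinic E 34/27≈1.26, Clinic R 26/24≈1.08.
Clinic B: take in full, 6 doses for value 14 — 30 left.
Take all of Clinic E (27 doses, value 34) — 3 doses left.
Fill the last 3 doses with part of Clinic R: 3/24 of it earns 3.25.
Total value = 51.25.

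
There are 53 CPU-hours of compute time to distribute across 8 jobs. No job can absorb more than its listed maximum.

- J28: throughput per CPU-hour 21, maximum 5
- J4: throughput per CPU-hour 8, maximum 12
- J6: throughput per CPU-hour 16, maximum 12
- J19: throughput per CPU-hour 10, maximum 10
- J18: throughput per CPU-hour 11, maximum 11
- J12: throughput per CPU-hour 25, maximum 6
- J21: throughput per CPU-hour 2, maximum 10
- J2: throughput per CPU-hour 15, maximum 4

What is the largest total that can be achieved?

768

Order the jobs by throughput per CPU-hour: J12 25 > J28 21 > J6 16 > J2 15 > J18 11 > J19 10 > J4 8 > J21 2.
J12 takes 6 to reach its cap of 6 — 47 left.
J28 takes 5 to reach its cap of 5 — 42 left.
J6 takes 12 to reach its cap of 12 — 30 left.
Give J2 4 to hit its cap of 4 — 26 left.
Give J18 11 to hit its cap of 11 — 15 left.
J19: +10 to 10 (cap) — 5 left.
J4 has room for 12 but only 5 remain, so it gets 5.
Total = 21×5 + 8×5 + 16×12 + 10×10 + 11×11 + 25×6 + 15×4 = 768.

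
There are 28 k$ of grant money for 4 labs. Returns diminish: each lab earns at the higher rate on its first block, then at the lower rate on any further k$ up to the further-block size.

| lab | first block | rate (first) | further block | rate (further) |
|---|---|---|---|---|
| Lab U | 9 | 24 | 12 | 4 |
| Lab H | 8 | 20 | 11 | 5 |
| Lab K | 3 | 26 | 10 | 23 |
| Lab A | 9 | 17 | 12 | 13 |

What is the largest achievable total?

644

Treat each block as its own option and order by rate: Lab K/tier1 26 > Lab U/tier1 24 > Lab K/tier2 23 > Lab H/tier1 20 > Lab A/tier1 17 > Lab A/tier2 13 > Lab H/tier2 5 > Lab U/tier2 4.
Fill Lab K tier1 block (3 at 26) → 25 left.
Lab U/tier1 (24): +9 → 16 left.
Lab K/tier2 (23): +10 → 6 left.
Lab H/tier1: +6 of 8 at 20; pool empty.
Total = 26×3 + 24×9 + 23×10 + 20×6 = 644.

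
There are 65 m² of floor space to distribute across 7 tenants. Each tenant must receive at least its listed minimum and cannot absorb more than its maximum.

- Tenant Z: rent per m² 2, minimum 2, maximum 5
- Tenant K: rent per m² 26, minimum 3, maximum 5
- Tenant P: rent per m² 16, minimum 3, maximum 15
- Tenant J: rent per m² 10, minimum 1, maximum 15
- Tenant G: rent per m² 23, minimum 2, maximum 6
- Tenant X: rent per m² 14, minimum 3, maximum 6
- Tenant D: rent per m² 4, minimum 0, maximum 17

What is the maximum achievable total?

810

Meeting every minimum uses 2+3+3+1+2+3+0 = 14 m², leaving 51.
Rank by rent per m²: Tenant K 26 > Tenant G 23 > Tenant P 16 > Tenant X 14 > Tenant J 10 > Tenant D 4 > Tenant Z 2.
Tenant K takes 2 more to reach its cap of 5 — 49 left.
Tenant G: +4 to 6 (cap) — 45 left.
Give Tenant P 12 more to hit its cap of 15 — 33 left.
Tenant X: +3 to 6 (cap) — 30 left.
Give Tenant J 14 more to hit its cap of 15 — 16 left.
Tenant D has room for 17 more but only 16 remain, so it gets 16.
Total = 2×2 + 26×5 + 16×15 + 10×15 + 23×6 + 14×6 + 4×16 = 810.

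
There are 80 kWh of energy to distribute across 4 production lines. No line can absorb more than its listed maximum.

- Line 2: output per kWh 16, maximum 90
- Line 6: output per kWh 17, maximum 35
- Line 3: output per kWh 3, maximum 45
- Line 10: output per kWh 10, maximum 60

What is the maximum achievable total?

Rank by output per kWh: Line 6 17 > Line 2 16 > Line 10 10 > Line 3 3.
Give Line 6 35 to hit its cap of 35 ; 45 left.
Line 2: +45 (room for 90) → 45. Pool exhausted.
Total = 16×45 + 17×35 = 1315.

1315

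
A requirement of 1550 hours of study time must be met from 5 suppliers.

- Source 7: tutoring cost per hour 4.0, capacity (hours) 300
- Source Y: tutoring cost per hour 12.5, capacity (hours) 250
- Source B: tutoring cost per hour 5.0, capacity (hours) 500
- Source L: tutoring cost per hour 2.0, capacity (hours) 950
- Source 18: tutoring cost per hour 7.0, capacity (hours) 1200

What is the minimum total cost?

4600

Use suppliers in increasing cost order.
Source L at 2.0: take all 950 hours → 600 still needed.
Take 300 from Source 7 at 4.0 → need 300 more.
Take 300 from Source B at 5.0 to finish.
Source 18, Source Y: unused.
Cost = 950×2.0 + 300×4.0 + 300×5.0 = 4600.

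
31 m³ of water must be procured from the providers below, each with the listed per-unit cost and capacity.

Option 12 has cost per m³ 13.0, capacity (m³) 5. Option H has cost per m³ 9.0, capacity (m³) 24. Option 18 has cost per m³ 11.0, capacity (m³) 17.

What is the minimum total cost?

293

Fill from the cheapest provider first.
Take 24 from Option H at 9.0 ; need 7 more.
Option 18 (11.0): take the remaining 7 ; done.
Option 12: unused.
Cost = 24×9.0 + 7×11.0 = 293.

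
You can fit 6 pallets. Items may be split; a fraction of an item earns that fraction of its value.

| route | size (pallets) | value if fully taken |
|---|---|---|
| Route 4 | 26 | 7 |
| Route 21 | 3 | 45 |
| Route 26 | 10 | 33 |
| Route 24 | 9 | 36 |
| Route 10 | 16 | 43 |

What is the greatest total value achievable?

57

Best value per unit of size first: Route 21 45/3≈15, Route 24 36/9≈4, Route 26 33/10≈3.3, Route 10 43/16≈2.69, Route 4 7/26≈0.269.
All 3 pallets of Route 21 fit (value 45) → 3 remain.
Fill the last 3 pallets with part of Route 24: 3/9 of it earns 12.
Total value = 57.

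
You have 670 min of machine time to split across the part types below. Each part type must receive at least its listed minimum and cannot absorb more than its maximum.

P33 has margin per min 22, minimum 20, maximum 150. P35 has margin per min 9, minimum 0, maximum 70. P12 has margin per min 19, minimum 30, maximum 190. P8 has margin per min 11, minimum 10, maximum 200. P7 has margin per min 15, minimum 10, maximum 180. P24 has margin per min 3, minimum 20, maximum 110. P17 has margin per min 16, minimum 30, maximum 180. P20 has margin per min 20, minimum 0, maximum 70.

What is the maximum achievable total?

Meeting every minimum uses 20+0+30+10+10+20+30+0 = 120 min, leaving 550.
Order the part types by margin per min: P33 22 > P20 20 > P12 19 > P17 16 > P7 15 > P8 11 > P35 9 > P24 3.
Give P33 130 more to hit its cap of 150 → 420 left.
Give P20 70 more to hit its cap of 70 → 350 left.
P12: +160 to 190 (cap) → 190 left.
P17 takes 150 more to reach its cap of 180 → 40 left.
P7: +40 (room for 170) → 50. Pool exhausted.
Total = 22×150 + 19×190 + 11×10 + 15×50 + 3×20 + 16×180 + 20×70 = 12110.

12110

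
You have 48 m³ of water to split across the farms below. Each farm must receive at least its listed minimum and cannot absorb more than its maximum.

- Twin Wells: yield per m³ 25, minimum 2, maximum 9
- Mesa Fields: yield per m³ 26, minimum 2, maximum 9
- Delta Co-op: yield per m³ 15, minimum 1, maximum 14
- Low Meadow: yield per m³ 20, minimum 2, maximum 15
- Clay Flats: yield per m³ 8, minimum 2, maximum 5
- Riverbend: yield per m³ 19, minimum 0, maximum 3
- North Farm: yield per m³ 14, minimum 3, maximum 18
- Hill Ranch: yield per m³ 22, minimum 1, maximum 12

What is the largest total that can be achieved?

1036

Meeting every minimum uses 2+2+1+2+2+0+3+1 = 13 m³, leaving 35.
Order the farms by yield per m³: Mesa Fields 26 > Twin Wells 25 > Hill Ranch 22 > Low Meadow 20 > Riverbend 19 > Delta Co-op 15 > North Farm 14 > Clay Flats 8.
Give Mesa Fields 7 more to hit its cap of 9 ; 28 left.
Twin Wells: +7 to 9 (cap) ; 21 left.
Hill Ranch: +11 to 12 (cap) ; 10 left.
Low Meadow has room for 13 more but only 10 remain, so it gets 12.
Total = 25×9 + 26×9 + 15×1 + 20×12 + 8×2 + 14×3 + 22×12 = 1036.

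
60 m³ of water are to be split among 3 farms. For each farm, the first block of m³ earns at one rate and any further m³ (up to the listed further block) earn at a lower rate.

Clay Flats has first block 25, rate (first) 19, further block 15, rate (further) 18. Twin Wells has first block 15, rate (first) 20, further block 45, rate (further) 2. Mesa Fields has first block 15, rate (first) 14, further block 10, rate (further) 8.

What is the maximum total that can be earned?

Treat each block as its own option and order by rate: Twin Wells/tier1 20 > Clay Flats/tier1 19 > Clay Flats/tier2 18 > Mesa Fields/tier1 14 > Mesa Fields/tier2 8 > Twin Wells/tier2 2.
Twin Wells/tier1 (20): +15 — 45 left.
Clay Flats/tier1 (19): +25 — 20 left.
Clay Flats/tier2 (18): +15 — 5 left.
5 remain; put them into Mesa Fields tier1 at 14.
Total = 20×15 + 19×25 + 18×15 + 14×5 = 1115.

1115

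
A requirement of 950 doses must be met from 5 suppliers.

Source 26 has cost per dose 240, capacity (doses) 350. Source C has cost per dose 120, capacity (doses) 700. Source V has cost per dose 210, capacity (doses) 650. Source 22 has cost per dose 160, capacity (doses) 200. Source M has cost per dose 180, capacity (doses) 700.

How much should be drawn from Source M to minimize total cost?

50

Fill from the cheapest supplier first.
Source C at 120: take all 700 doses → 250 still needed.
Take 200 from Source 22 at 160 → need 50 more.
Take 50 from Source M at 180 to finish.
Source V, Source 26: unused.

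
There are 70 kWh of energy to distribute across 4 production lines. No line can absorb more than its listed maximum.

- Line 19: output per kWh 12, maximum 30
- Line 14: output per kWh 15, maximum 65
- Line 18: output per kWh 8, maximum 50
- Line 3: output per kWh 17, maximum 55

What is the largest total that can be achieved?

Highest output per kWh first: Line 3 17 > Line 14 15 > Line 19 12 > Line 18 8.
Line 3: +55 to 55 (cap) — 15 left.
Only 15 left; Line 14 takes them to reach 15.
Total = 15×15 + 17×55 = 1160.

1160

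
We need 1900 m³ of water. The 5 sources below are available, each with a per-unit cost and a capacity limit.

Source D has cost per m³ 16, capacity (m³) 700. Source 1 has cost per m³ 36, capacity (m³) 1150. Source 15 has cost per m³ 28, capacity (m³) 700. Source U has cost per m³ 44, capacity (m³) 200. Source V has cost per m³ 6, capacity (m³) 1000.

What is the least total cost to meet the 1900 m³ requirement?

22800

Use sources in increasing cost order.
Take 1000 from Source V at 6 ; need 900 more.
Source D (16): use full 700 ; 200 m³ to go.
Source 15 at 28: take 200 of its 700 ; requirement met.
Source 1, Source U: unused.
Cost = 1000×6 + 700×16 + 200×28 = 22800.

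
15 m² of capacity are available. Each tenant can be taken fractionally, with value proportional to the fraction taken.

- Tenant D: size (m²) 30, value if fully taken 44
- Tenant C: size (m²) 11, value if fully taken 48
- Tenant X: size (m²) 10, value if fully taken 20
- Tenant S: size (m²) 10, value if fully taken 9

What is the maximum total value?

56

Best value per unit of size first: Tenant C 48/11≈4.36, Tenant X 20/10≈2, Tenant D 44/30≈1.47, Tenant S 9/10≈0.9.
Take all of Tenant C (11 m², value 48) — 4 m² left.
Fill the last 4 m² with part of Tenant X: 4/10 of it earns 8.
Total value = 56.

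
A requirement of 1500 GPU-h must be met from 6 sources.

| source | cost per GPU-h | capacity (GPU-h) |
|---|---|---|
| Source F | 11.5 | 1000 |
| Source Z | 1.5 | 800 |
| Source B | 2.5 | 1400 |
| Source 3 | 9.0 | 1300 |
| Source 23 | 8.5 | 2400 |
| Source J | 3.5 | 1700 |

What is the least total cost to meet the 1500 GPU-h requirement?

Cheapest first:
Take 800 from Source Z at 1.5 ; need 700 more.
Source B at 2.5: take 700 of its 1400 ; requirement met.
Source J, Source 23, Source 3, Source F: unused.
Cost = 800×1.5 + 700×2.5 = 2950.

2950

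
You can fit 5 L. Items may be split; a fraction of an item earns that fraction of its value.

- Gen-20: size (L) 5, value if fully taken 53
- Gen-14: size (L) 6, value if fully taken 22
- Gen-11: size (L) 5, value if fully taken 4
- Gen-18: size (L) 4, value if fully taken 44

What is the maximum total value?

Best value per unit of size first: Gen-18 44/4≈11, Gen-20 53/5≈10.6, Gen-14 22/6≈3.67, Gen-11 4/5≈0.8.
All 4 L of Gen-18 fit (value 44) → 1 remain.
Only 1 L remain; take 1/5 of Gen-20 for value 53×1/5 = 10.6.
Total value = 54.6.

54.6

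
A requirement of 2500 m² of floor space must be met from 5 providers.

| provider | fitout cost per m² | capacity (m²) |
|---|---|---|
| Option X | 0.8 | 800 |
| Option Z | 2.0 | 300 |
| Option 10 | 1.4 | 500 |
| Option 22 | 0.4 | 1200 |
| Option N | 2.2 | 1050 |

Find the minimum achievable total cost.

1820

Fill from the cheapest provider first.
Option 22 at 0.4: take all 1200 m² ; 1300 still needed.
Option X (0.8): use full 800 ; 500 m² to go.
Option 10 (1.4): use full 500 ; 0 m² to go.
Option Z, Option N: unused.
Cost = 1200×0.4 + 800×0.8 + 500×1.4 = 1820.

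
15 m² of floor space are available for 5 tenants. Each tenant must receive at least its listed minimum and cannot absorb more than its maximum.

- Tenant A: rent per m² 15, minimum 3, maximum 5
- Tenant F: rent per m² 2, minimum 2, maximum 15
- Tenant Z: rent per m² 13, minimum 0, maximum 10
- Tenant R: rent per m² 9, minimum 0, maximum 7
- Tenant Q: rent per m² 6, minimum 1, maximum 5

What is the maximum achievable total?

176

Meeting every minimum uses 3+2+0+0+1 = 6 m², leaving 9.
Highest rent per m² first: Tenant A 15 > Tenant Z 13 > Tenant R 9 > Tenant Q 6 > Tenant F 2.
Tenant A takes 2 more to reach its cap of 5 — 7 left.
Only 7 left; Tenant Z takes them to reach 7.
Total = 15×5 + 2×2 + 13×7 + 6×1 = 176.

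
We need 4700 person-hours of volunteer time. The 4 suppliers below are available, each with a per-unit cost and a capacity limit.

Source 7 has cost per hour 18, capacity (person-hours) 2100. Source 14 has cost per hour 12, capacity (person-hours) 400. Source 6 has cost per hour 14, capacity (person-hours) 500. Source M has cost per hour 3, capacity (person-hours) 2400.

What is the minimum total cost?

Cheapest first:
Source M (3): use full 2400 ; 2300 person-hours to go.
Source 14 at 12: take all 400 person-hours ; 1900 still needed.
Source 6 (14): use full 500 ; 1400 person-hours to go.
Take 1400 from Source 7 at 18 to finish.
Cost = 2400×3 + 400×12 + 500×14 + 1400×18 = 44200.

44200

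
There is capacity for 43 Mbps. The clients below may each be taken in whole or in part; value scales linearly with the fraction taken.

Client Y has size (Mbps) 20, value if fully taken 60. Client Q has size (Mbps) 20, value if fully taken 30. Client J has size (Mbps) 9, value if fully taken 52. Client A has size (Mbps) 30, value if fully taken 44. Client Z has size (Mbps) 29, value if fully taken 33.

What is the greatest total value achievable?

133

Rank by value-to-size ratio: Client J 52/9≈5.78, Client Y 60/20≈3, Client Q 30/20≈1.5, Client A 44/30≈1.47, Client Z 33/29≈1.14.
Client J: take in full, 9 Mbps for value 52 ; 34 left.
Take all of Client Y (20 Mbps, value 60) ; 14 Mbps left.
14 Mbps left: a 14/20 share of Client Q gives 30×14/20 = 21.
Total value = 133.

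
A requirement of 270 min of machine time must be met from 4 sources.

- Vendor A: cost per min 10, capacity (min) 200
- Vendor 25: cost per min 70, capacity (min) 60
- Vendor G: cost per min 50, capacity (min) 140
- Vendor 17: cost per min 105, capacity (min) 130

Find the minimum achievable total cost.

Use sources in increasing cost order.
Vendor A (10): use full 200 ; 70 min to go.
Vendor G at 50: take 70 of its 140 ; requirement met.
Vendor 25, Vendor 17: unused.
Cost = 200×10 + 70×50 = 5500.

5500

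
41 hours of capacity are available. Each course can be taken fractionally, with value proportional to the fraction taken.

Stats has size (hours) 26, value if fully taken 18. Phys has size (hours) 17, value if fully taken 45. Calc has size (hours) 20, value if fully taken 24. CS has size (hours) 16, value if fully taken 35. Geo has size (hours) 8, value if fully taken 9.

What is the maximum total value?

Rank by value-to-size ratio: Phys 45/17≈2.65, CS 35/16≈2.19, Calc 24/20≈1.2, Geo 9/8≈1.12, Stats 18/26≈0.692.
Take all of Phys (17 hours, value 45) → 24 hours left.
Take all of CS (16 hours, value 35) → 8 hours left.
8 hours left: a 8/20 share of Calc gives 24×8/20 = 9.6.
Total value = 89.6.

89.6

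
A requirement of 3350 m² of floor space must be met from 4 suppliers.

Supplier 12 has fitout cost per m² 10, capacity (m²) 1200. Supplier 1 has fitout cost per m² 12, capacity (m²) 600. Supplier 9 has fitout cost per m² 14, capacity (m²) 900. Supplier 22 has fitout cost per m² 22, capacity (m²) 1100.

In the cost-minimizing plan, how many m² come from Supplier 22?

650

Fill from the cheapest supplier first.
Supplier 12 at 10: take all 1200 m² — 2150 still needed.
Supplier 1 (12): use full 600 — 1550 m² to go.
Take 900 from Supplier 9 at 14 — need 650 more.
Supplier 22 at 22: take 650 of its 1100 — requirement met.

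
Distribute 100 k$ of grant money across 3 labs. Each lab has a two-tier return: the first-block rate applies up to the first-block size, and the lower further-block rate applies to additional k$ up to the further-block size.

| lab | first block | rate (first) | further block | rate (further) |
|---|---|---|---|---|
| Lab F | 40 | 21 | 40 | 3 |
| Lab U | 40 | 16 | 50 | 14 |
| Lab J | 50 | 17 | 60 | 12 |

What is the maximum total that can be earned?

Treat each block as its own option and order by rate: Lab F/first 21 > Lab J/first 17 > Lab U/first 16 > Lab U/second 14 > Lab J/second 12 > Lab F/second 3.
Lab F first at 21: fill all 40 ; 60 left.
Lab J/first (17): +50 ; 10 left.
10 remain; put them into Lab U first at 16.
Total = 21×40 + 17×50 + 16×10 = 1850.

1850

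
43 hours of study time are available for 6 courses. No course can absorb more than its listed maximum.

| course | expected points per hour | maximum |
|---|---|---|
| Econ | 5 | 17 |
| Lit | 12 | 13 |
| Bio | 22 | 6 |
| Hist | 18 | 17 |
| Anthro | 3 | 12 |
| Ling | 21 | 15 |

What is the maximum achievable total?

813

Rank by expected points per hour: Bio 22 > Ling 21 > Hist 18 > Lit 12 > Econ 5 > Anthro 3.
Bio: +6 to 6 (cap) → 37 left.
Ling takes 15 to reach its cap of 15 → 22 left.
Hist: +17 to 17 (cap) → 5 left.
Lit: +5 (room for 13) → 5. Pool exhausted.
Total = 12×5 + 22×6 + 18×17 + 21×15 = 813.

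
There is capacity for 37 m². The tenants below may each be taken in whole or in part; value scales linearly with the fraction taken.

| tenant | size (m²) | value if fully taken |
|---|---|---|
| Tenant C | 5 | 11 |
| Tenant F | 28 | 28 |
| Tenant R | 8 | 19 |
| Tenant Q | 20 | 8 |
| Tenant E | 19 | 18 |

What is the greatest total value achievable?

Rank by value-to-size ratio: Tenant R 19/8≈2.38, Tenant C 11/5≈2.2, Tenant F 28/28≈1, Tenant E 18/19≈0.947, Tenant Q 8/20≈0.4.
Tenant R: take in full, 8 m² for value 19 → 29 left.
All 5 m² of Tenant C fit (value 11) → 24 remain.
Fill the last 24 m² with part of Tenant F: 24/28 of it earns 24.
Total value = 54.

54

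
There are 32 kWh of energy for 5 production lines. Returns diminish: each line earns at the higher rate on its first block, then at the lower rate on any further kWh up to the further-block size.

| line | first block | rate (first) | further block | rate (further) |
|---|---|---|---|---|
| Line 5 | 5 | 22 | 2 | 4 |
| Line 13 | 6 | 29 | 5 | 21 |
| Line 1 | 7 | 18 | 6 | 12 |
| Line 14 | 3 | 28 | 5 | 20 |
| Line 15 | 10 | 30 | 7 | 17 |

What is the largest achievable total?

833

Rank every tier by rate: Line 15/first 30 > Line 13/first 29 > Line 14/first 28 > Line 5/first 22 > Line 13/second 21 > Line 14/second 20 > Line 1/first 18 > Line 15/second 17 > Line 1/second 12 > Line 5/second 4.
Line 15 first at 30: fill all 10 ; 22 left.
Line 13/first (29): +6 ; 16 left.
Fill Line 14 first block (3 at 28) ; 13 left.
Line 5/first (22): +5 ; 8 left.
Line 13 second at 21: fill all 5 ; 3 left.
3 remain; put them into Line 14 second at 20.
Total = 30×10 + 29×6 + 28×3 + 22×5 + 21×5 + 20×3 = 833.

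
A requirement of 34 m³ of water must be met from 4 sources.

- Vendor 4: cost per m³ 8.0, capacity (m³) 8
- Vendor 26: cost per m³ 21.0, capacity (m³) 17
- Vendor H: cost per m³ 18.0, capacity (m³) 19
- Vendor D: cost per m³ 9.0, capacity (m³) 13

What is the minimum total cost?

Use sources in increasing cost order.
Vendor 4 at 8.0: take all 8 m³ — 26 still needed.
Vendor D at 9.0: take all 13 m³ — 13 still needed.
Vendor H at 18.0: take 13 of its 19 — requirement met.
Vendor 26: unused.
Cost = 8×8.0 + 13×9.0 + 13×18.0 = 415.

415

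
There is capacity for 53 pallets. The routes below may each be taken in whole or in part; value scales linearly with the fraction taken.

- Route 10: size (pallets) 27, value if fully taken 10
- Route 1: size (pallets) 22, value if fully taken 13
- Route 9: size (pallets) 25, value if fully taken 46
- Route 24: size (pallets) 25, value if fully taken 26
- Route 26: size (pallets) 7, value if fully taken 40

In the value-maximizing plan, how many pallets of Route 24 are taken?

21

Rank by value-to-size ratio: Route 26 40/7≈5.71, Route 9 46/25≈1.84, Route 24 26/25≈1.04, Route 1 13/22≈0.591, Route 10 10/27≈0.37.
Route 26: take in full, 7 pallets for value 40 → 46 left.
Route 9: take in full, 25 pallets for value 46 → 21 left.
Only 21 pallets remain; take 21/25 of Route 24 for value 26×21/25 = 21.84.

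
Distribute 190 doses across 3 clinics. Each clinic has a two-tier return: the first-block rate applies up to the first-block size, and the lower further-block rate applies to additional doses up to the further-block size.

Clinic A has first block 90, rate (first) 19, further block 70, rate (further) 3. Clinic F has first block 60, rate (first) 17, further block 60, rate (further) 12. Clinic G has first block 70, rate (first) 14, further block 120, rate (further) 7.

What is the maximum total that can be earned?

3290

Treat each block as its own option and order by rate: Clinic A/first 19 > Clinic F/first 17 > Clinic G/first 14 > Clinic F/second 12 > Clinic G/second 7 > Clinic A/second 3.
Clinic A/first (19): +90 ; 100 left.
Clinic F/first (17): +60 ; 40 left.
Clinic G/first: +40 of 70 at 14; pool empty.
Total = 19×90 + 17×60 + 14×40 = 3290.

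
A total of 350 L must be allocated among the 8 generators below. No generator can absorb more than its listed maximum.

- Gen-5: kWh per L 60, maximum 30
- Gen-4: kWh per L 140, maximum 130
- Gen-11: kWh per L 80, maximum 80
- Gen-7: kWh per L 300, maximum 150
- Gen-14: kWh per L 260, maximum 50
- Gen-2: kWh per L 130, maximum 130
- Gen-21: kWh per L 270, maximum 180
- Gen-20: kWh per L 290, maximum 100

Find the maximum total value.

101000

Order the generators by kWh per L: Gen-7 300 > Gen-20 290 > Gen-21 270 > Gen-14 260 > Gen-4 140 > Gen-2 130 > Gen-11 80 > Gen-5 60.
Gen-7 takes 150 to reach its cap of 150 ; 200 left.
Gen-20: +100 to 100 (cap) ; 100 left.
Gen-21: +100 (room for 180) → 100. Pool exhausted.
Total = 300×150 + 270×100 + 290×100 = 101000.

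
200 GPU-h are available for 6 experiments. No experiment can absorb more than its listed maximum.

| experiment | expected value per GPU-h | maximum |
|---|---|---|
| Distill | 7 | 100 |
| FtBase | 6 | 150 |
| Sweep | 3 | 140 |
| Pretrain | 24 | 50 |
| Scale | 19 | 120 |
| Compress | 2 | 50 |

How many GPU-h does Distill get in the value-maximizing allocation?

Highest expected value per GPU-h first: Pretrain 24 > Scale 19 > Distill 7 > FtBase 6 > Sweep 3 > Compress 2.
Pretrain takes 50 to reach its cap of 50 → 150 left.
Scale: +120 to 120 (cap) → 30 left.
Only 30 left; Distill takes them to reach 30.

30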